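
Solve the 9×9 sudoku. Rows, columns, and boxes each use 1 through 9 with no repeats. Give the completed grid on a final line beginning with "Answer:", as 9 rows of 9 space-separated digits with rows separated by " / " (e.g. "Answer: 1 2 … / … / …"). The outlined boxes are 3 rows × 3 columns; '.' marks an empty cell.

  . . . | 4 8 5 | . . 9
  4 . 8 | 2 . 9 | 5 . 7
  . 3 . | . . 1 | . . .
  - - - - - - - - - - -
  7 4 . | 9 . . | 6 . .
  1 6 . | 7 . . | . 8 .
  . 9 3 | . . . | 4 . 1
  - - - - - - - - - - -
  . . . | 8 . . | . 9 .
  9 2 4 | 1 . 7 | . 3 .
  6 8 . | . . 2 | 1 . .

Step 1. [r7c2∈{1,5,7}] across col 2, 5 lands solely at r7c2 ⇒ r7c2=5.
Step 2. [r3c4∈{6}] r3c4 is down to just 6 ⇒ r3c4=6.
Step 3. [r6c4∈{5}] only 5 remains possible at r6c4 ⇒ r6c4=5.
Step 4. [r1c1∈{2}] nothing but 2 survives at r1c1 ⇒ r1c1=2.
Step 5. [r9c3∈{7}] r9c3 is down to just 7 ⇒ r9c3=7.
Step 6. [r2c5∈{3}] r2c5's peers cover all but 3. So r2c5=3.
Step 7. [r2c2∈{1}] nothing but 1 survives at r2c2, so r2c2=1.
Step 8. [r8c7∈{8}] r8c7 has the single candidate 8. So r8c7=8.
Step 9. [r3c7∈{2}] nothing but 2 survives at r3c7, so r3c7=2.
Step 10. [r7c9∈{2,4,6}] in row 7, 2 fits only at r7c9 ⇒ r7c9=2.
Step 11. [r4c6∈{3,8}] row 4 places 8 nowhere but r4c6 ⇒ r4c6=8.
Step 12. [r5c6∈{3,4}] across box 5, 3 lands solely at r5c6, so r5c6=3.
Step 13. [r5c9∈{5}] nothing but 5 survives at r5c9 ⇒ r5c9=5.
Step 14. [r5c5∈{2,4}] across row 5, 4 lands solely at r5c5. So r5c5=4.
Step 15. [r7c5∈{6}] nothing but 6 survives at r7c5 ⇒ r7c5=6.
Step 16. [r4c8∈{2}] only 2 remains possible at r4c8 ⇒ r4c8=2.
Step 17. [r9c8∈{4,5}] 5 has one home in col 8: r9c8 ⇒ r9c8=5.
Step 18. [r3c9∈{4,8}] r3c9 is the only open cell in row 3 admitting 8, so r3c9=8.
Step 19. [r3c1∈{5}] r3c1 is down to just 5. So r3c1=5.
Step 20. [r1c8∈{1,6}] in row 1, 1 fits only at r1c8, so r1c8=1.
Step 21. [r9c9∈{4}] r9c9 is down to just 4 ⇒ r9c9=4.
Step 22. [r2c8∈{6}] only 6 remains possible at r2c8. So r2c8=6.
Step 23. [r7c1∈{3}] nothing but 3 survives at r7c1 ⇒ r7c1=3.
Step 24. [r5c3∈{2}] r5c3 is down to just 2. So r5c3=2.
Step 25. [r9c4∈{3}] r9c4 has the single candidate 3, so r9c4=3.
Step 26. [r6c6∈{6}] r6c6 is down to just 6. So r6c6=6.
Step 27. [r1c7∈{3}] nothing but 3 survives at r1c7 ⇒ r1c7=3.
Step 28. [r6c1∈{8}] r6c1's peers cover all but 8, so r6c1=8.
Step 29. [r3c5∈{7}] r3c5 has the single candidate 7, so r3c5=7.
Step 30. [r7c6∈{4}] r7c6 has the single candidate 4 ⇒ r7c6=4.
Step 31. [r8c5∈{5}] only 5 remains possible at r8c5. So r8c5=5.
Step 32. [r3c8∈{4}] nothing but 4 survives at r3c8 ⇒ r3c8=4.
Step 33. [r4c3∈{5}] r4c3's peers cover all but 5, so r4c3=5.
Step 34. [r1c2∈{7}] only 7 remains possible at r1c2. So r1c2=7.
Step 35. [r6c8∈{7}] nothing but 7 survives at r6c8, so r6c8=7.
Step 36. [r9c5∈{9}] r9c5 is down to just 9. So r9c5=9.
Step 37. [r3c3∈{9}] nothing but 9 survives at r3c3 ⇒ r3c3=9.
Step 38. [r6c5∈{2}] r6c5's peers cover all but 2 ⇒ r6c5=2.
Step 39. [r7c7∈{7}] only 7 remains possible at r7c7, so r7c7=7.
Step 40. [r5c7∈{9}] r5c7's peers cover all but 9 ⇒ r5c7=9.
Step 41. [r1c3∈{6}] nothing but 6 survives at r1c3 ⇒ r1c3=6.
Step 42. [r8c9∈{6}] nothing but 6 survives at r8c9 ⇒ r8c9=6.
Step 43. [r4c5∈{1}] r4c5 has the single candidate 1, so r4c5=1.
Step 44. [r4c9∈{3}] r4c9 has the single candidate 3, so r4c9=3.
Step 45. [r7c3∈{1}] nothing but 1 survives at r7c3. So r7c3=1.

Answer: 2 7 6 4 8 5 3 1 9 / 4 1 8 2 3 9 5 6 7 / 5 3 9 6 7 1 2 4 8 / 7 4 5 9 1 8 6 2 3 / 1 6 2 7 4 3 9 8 5 / 8 9 3 5 2 6 4 7 1 / 3 5 1 8 6 4 7 9 2 / 9 2 4 1 5 7 8 3 6 / 6 8 7 3 9 2 1 5 4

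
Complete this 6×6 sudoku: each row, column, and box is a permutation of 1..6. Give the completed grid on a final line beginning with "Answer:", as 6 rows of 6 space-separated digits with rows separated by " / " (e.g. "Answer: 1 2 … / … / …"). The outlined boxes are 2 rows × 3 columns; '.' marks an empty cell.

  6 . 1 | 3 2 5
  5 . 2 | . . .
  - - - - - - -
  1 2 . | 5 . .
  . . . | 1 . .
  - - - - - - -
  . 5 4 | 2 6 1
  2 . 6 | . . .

Step 1. [r3c3∈{3}] r3c3 has the single candidate 3, so r3c3=3.
Step 2. [r3c5∈{4}] r3c5 is down to just 4, so r3c5=4.
Step 3. [r4c6∈{2,3,6}] row 4 places 2 nowhere but r4c6. So r4c6=2.
Step 4. [r6c6∈{3,4}] in col 6, 3 fits only at r6c6, so r6c6=3.
Step 5. [r2c6∈{4,6}] 4 has one home in col 6: r2c6 ⇒ r2c6=4.
Step 6. [r4c2∈{4,6}] row 4 places 6 nowhere but r4c2. So r4c2=6.
Step 7. [r6c5∈{5}] r6c5's peers cover all but 5. So r6c5=5.
Step 8. [r5c1∈{3}] only 3 remains possible at r5c1 ⇒ r5c1=3.
Step 9. [r4c1∈{4}] only 4 remains possible at r4c1 ⇒ r4c1=4.
Step 10. [r4c3∈{5}] r4c3's peers cover all but 5. So r4c3=5.
Step 11. [r2c4∈{6}] r2c4's peers cover all but 6, so r2c4=6.
Step 12. [r6c4∈{4}] r6c4 is down to just 4. So r6c4=4.
Step 13. [r3c6∈{6}] r3c6's peers cover all but 6. So r3c6=6.
Step 14. [r2c5∈{1}] r2c5 has the single candidate 1 ⇒ r2c5=1.
Step 15. [r2c2∈{3}] only 3 remains possible at r2c2, so r2c2=3.
Step 16. [r4c5∈{3}] only 3 remains possible at r4c5. So r4c5=3.
Step 17. [r1c2∈{4}] only 4 remains possible at r1c2. So r1c2=4.
Step 18. [r6c2∈{1}] r6c2 is down to just 1. So r6c2=1.

Answer: 6 4 1 3 2 5 / 5 3 2 6 1 4 / 1 2 3 5 4 6 / 4 6 5 1 3 2 / 3 5 4 2 6 1 / 2 1 6 4 5 3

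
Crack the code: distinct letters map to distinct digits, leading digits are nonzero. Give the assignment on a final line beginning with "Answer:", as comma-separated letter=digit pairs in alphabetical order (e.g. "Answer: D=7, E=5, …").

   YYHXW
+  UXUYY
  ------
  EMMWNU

Step 1. [col 1: W + Y ≡ U (mod 10)] no forcing yet in column 1 (carry-in 0); W=8 is free and consistent — try it. So W=8.
Step 2. [col 1: W + Y ≡ U (mod 10)] column 1 (W + Y ≡ U (mod 10), carry-in 0) doesn't pin Y yet; pick Y=7 and continue. So Y=7.
Step 3. [E] the sum has 6 digits but both addends have 5; that extra leading digit E is the final carry, namely 1. So E=1.
Step 4. [col 1: W + Y ≡ U (mod 10)] from column 1 (W=8, Y=7, carry-in 0, digits 1,7,8 already taken and all letters distinct): U must equal 5. So U=5.
Step 5. [col 2: X + Y ≡ N (mod 10)] column 2 (X + Y ≡ N (mod 10), carry-in 1) doesn't pin N yet; pick N=4 and continue. So N=4.
Step 6. [col 2: X + Y ≡ N (mod 10)] from column 2 (Y=7, N=4, carry-in 1, digits 1,4,5,7,8 already taken and all letters distinct): X must equal 6 ⇒ X=6.
Step 7. [col 3: H + U ≡ W (mod 10)] column 3: given U=5, W=8, carry-in 1, and digits 1,4,5,6,7,8 already taken and all letters distinct, H+U≡W (mod 10) forces H=2. So H=2.
Step 8. [col 4: Y + X ≡ M (mod 10)] column 4: given Y=7, X=6, carry-in 0, and digits 1,2,4,5,6,7,8 already taken and all letters distinct, Y+X≡M (mod 10) forces M=3. So M=3.

Answer: E=1, H=2, M=3, N=4, U=5, W=8, X=6, Y=7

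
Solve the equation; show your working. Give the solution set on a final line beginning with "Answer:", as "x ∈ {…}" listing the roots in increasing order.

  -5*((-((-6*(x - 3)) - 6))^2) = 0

Step 1. [-5*((-((-6*(x - 3)) - 6))^2) = 0] divide by the outer -5, so div: (-((-6*(x - 3)) - 6))^2 = 0.
Step 2. [(-((-6*(x - 3)) - 6))^2 = 0] √ both sides: 0 ≥ 0 gives two branches. So sqrt: -((-6*(x - 3)) - 6) = 0.
Step 3. [-((-6*(x - 3)) - 6) = 0] leading − — multiply by −1, so neg: (-6*(x - 3)) - 6 = 0.
Step 4. [(-6*(x - 3)) - 6 = 0] add 6: x sits inside (… - 6) ⇒ sub: -6*(x - 3) = 6.
Step 5. [-6*(x - 3) = 6] -6·(inner) — divide through by -6, so div: x - 3 = -1.
Step 6. [x - 3 = -1] -3 is outermost — add 3 both sides. So sub: x = 2.

Answer: x ∈ {2}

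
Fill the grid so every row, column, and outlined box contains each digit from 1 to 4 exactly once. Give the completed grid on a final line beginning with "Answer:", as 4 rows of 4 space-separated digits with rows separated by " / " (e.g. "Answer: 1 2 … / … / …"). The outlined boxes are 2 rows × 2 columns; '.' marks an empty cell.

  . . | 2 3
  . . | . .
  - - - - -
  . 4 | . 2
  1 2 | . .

Step 1. [r2c4∈{1,4}] col 4 places 1 nowhere but r2c4. So r2c4=1.
Step 2. [r2c1∈{2,3,4}] across row 2, 2 lands solely at r2c1. So r2c1=2.
Step 3. [r4c3∈{3,4}] 3 has one home in row 4: r4c3. So r4c3=3.
Step 4. [r2c2∈{3}] only 3 remains possible at r2c2 ⇒ r2c2=3.
Step 5. [r4c4∈{4}] only 4 remains possible at r4c4 ⇒ r4c4=4.
Step 6. [r1c1∈{4}] only 4 remains possible at r1c1 ⇒ r1c1=4.
Step 7. [r3c3∈{1}] only 1 remains possible at r3c3. So r3c3=1.
Step 8. [r3c1∈{3}] r3c1 is down to just 3, so r3c1=3.
Step 9. [r2c3∈{4}] r2c3's peers cover all but 4 ⇒ r2c3=4.
Step 10. [r1c2∈{1}] r1c2 is down to just 1 ⇒ r1c2=1.

Answer: 4 1 2 3 / 2 3 4 1 / 3 4 1 2 / 1 2 3 4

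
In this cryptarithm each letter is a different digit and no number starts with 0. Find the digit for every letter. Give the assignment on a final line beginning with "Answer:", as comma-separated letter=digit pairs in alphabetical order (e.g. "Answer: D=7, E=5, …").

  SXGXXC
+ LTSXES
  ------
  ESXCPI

Step 1. [col 1: C + S ≡ I (mod 10)] I=7 is one option consistent with column 1 (C + S ≡ I (mod 10), carry-in 0) — take it ⇒ I=7.
Step 2. [col 1: C + S ≡ I (mod 10)] column 1 (C + S ≡ I (mod 10), carry-in 0) doesn't pin S yet; pick S=6 and continue, so S=6.
Step 3. [col 1: C + S ≡ I (mod 10)] from column 1 (S=6, I=7, carry-in 0, digits 6,7 already taken and all letters distinct): C must equal 1. So C=1.
Step 4. [col 2: X + E ≡ P (mod 10)] no forcing yet in column 2 (carry-in 0); X=5 is free and consistent — try it. So X=5.
Step 5. [col 2: X + E ≡ P (mod 10)] E=9 is one option consistent with column 2 (X + E ≡ P (mod 10), carry-in 0) — take it, so E=9.
Step 6. [col 2: X + E ≡ P (mod 10)] in column 2 we have X+E≡P with carry-in 0; given X=5, E=9 and digits 1,5,6,7,9 already taken and all letters distinct, that pins P to 4, so P=4.
Step 7. [col 4: G + S ≡ X (mod 10)] in column 4 we have G+S≡X with carry-in 1; given S=6, X=5 and digits 1,4,5,6,7,9 already taken and all letters distinct, that pins G to 8 ⇒ G=8.
Step 8. [col 5: X + T ≡ S (mod 10)] from column 5 (X=5, S=6, carry-in 1, digits 1,4,5,6,7,8,9 already taken and all letters distinct): T must equal 0 ⇒ T=0.
Step 9. [col 6: S + L ≡ E (mod 10)] in column 6 we have S+L≡E with carry-in 0; given S=6, E=9 and digits 0,1,4,5,6,7,8,9 already taken and all letters distinct, that pins L to 3. So L=3.

Answer: C=1, E=9, G=8, I=7, L=3, P=4, S=6, T=0, X=5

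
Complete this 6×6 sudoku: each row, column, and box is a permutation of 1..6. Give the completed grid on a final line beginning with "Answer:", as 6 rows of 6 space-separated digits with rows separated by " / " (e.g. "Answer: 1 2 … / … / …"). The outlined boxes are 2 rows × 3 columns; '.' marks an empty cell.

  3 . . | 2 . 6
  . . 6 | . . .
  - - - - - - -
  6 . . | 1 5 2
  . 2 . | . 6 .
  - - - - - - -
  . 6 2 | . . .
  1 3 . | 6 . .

Step 1. [r3c2∈{4}] r3c2 is down to just 4 ⇒ r3c2=4.
Step 2. [r4c3∈{1,3,5}] 1 has one home in row 4: r4c3, so r4c3=1.
Step 3. [r4c1∈{5}] nothing but 5 survives at r4c1. So r4c1=5.
Step 4. [r5c1∈{4}] only 4 remains possible at r5c1 ⇒ r5c1=4.
Step 5. [r1c3∈{4,5}] r1c3 is the only open cell in col 3 admitting 4 ⇒ r1c3=4.
Step 6. [r1c5∈{1}] r1c5 has the single candidate 1 ⇒ r1c5=1.
Step 7. [r5c5∈{3}] r5c5 is down to just 3, so r5c5=3.
Step 8. [r2c5∈{4}] nothing but 4 survives at r2c5. So r2c5=4.
Step 9. [r5c4∈{5}] only 5 remains possible at r5c4, so r5c4=5.
Step 10. [r4c4∈{3,4}] col 4 places 4 nowhere but r4c4. So r4c4=4.
Step 11. [r2c6∈{3,5}] r2c6 is the only open cell in col 6 admitting 5 ⇒ r2c6=5.
Step 12. [r1c2∈{5}] only 5 remains possible at r1c2. So r1c2=5.
Step 13. [r5c6∈{1}] only 1 remains possible at r5c6 ⇒ r5c6=1.
Step 14. [r2c4∈{3}] r2c4's peers cover all but 3 ⇒ r2c4=3.
Step 15. [r3c3∈{3}] only 3 remains possible at r3c3. So r3c3=3.
Step 16. [r6c3∈{5}] r6c3 is down to just 5, so r6c3=5.
Step 17. [r6c6∈{4}] r6c6's peers cover all but 4, so r6c6=4.
Step 18. [r2c1∈{2}] r2c1 has the single candidate 2 ⇒ r2c1=2.
Step 19. [r6c5∈{2}] nothing but 2 survives at r6c5, so r6c5=2.
Step 20. [r2c2∈{1}] only 1 remains possible at r2c2. So r2c2=1.
Step 21. [r4c6∈{3}] only 3 remains possible at r4c6. So r4c6=3.

Answer: 3 5 4 2 1 6 / 2 1 6 3 4 5 / 6 4 3 1 5 2 / 5 2 1 4 6 3 / 4 6 2 5 3 1 / 1 3 5 6 2 4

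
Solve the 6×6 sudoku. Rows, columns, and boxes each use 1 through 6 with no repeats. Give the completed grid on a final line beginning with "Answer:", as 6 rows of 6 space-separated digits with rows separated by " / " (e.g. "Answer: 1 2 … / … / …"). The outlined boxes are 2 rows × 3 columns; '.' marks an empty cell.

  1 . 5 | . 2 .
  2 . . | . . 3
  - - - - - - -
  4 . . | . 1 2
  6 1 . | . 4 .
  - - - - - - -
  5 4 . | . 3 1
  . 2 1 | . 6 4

Step 1. [r3c4∈{3,5,6}] row 3 places 6 nowhere but r3c4 ⇒ r3c4=6.
Step 2. [r4c4∈{3,5}] across col 4, 3 lands solely at r4c4. So r4c4=3.
Step 3. [r2c2∈{6}] only 6 remains possible at r2c2, so r2c2=6.
Step 4. [r2c4∈{1,4,5}] r2c4 is the only open cell in row 2 admitting 1, so r2c4=1.
Step 5. [r1c2∈{3}] r1c2 has the single candidate 3 ⇒ r1c2=3.
Step 6. [r6c1∈{3}] r6c1 is down to just 3 ⇒ r6c1=3.
Step 7. [r2c5∈{5}] r2c5 has the single candidate 5 ⇒ r2c5=5.
Step 8. [r6c4∈{5}] r6c4's peers cover all but 5. So r6c4=5.
Step 9. [r4c3∈{2}] only 2 remains possible at r4c3, so r4c3=2.
Step 10. [r2c3∈{4}] r2c3 is down to just 4. So r2c3=4.
Step 11. [r5c4∈{2}] nothing but 2 survives at r5c4 ⇒ r5c4=2.
Step 12. [r3c3∈{3}] r3c3's peers cover all but 3, so r3c3=3.
Step 13. [r3c2∈{5}] nothing but 5 survives at r3c2 ⇒ r3c2=5.
Step 14. [r1c6∈{6}] only 6 remains possible at r1c6 ⇒ r1c6=6.
Step 15. [r1c4∈{4}] r1c4's peers cover all but 4. So r1c4=4.
Step 16. [r5c3∈{6}] r5c3 has the single candidate 6, so r5c3=6.
Step 17. [r4c6∈{5}] only 5 remains possible at r4c6, so r4c6=5.

Answer: 1 3 5 4 2 6 / 2 6 4 1 5 3 / 4 5 3 6 1 2 / 6 1 2 3 4 5 / 5 4 6 2 3 1 / 3 2 1 5 6 4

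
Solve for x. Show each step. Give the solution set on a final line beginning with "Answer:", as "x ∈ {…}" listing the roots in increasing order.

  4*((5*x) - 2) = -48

Step 1. [4*((5*x) - 2) = -48] leading coefficient 4: divide by 4, so div: (5*x) - 2 = -12.
Step 2. [(5*x) - 2 = -12] 2 comes off first (add 2), so sub: 5*x = -10.
Step 3. [5*x = -10] 5·(inner) — divide through by 5. So div: x = -2.

Answer: x ∈ {-2}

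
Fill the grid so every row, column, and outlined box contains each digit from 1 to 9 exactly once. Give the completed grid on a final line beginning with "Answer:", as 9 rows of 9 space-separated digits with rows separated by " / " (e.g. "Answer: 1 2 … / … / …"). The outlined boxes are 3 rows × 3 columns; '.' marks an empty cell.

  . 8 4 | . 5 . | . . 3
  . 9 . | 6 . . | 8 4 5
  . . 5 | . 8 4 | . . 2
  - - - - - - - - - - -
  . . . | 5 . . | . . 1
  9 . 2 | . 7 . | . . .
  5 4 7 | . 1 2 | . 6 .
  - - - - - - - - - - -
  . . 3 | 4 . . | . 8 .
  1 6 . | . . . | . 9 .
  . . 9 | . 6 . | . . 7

Step 1. [r4c2∈{3}] nothing but 3 survives at r4c2. So r4c2=3.
Step 2. [r6c9∈{8,9}] col 9 places 9 nowhere but r6c9 ⇒ r6c9=9.
Step 3. [r6c4∈{3,8}] in row 6, 8 fits only at r6c4, so r6c4=8.
Step 4. [r5c4∈{3}] r5c4 is down to just 3. So r5c4=3.
Step 5. [r9c8∈{1,2,3,5}] in col 8, 3 fits only at r9c8. So r9c8=3.
Step 6. [r8c3∈{8}] r8c3's peers cover all but 8 ⇒ r8c3=8.
Step 7. [r3c1∈{3,6,7}] 3 has one home in row 3: r3c1 ⇒ r3c1=3.
Step 8. [r3c7∈{1,6,7,9}] row 3 places 6 nowhere but r3c7. So r3c7=6.
Step 9. [r3c4∈{1,7,9}] r3c4 is the only open cell in row 3 admitting 9 ⇒ r3c4=9.
Step 10. [r1c1∈{2,6,7}] 6 has one home in row 1: r1c1 ⇒ r1c1=6.
Step 11. [r1c4∈{1,2,7}] r1c4 is the only open cell in row 1 admitting 2 ⇒ r1c4=2.
Step 12. [r9c4∈{1}] only 1 remains possible at r9c4, so r9c4=1.
Step 13. [r2c1∈{2,7}] in row 2, 2 fits only at r2c1. So r2c1=2.
Step 14. [r2c6∈{1,3,7}] in row 2, 7 fits only at r2c6. So r2c6=7.
Step 15. [r3c2∈{1,7}] 7 has one home in box 1: r3c2 ⇒ r3c2=7.
Step 16. [r7c7∈{1,2,5}] r7c7 is the only open cell in row 7 admitting 1 ⇒ r7c7=1.
Step 17. [r8c9∈{4}] r8c9 is down to just 4 ⇒ r8c9=4.
Step 18. [r4c8∈{2,7}] r4c8 is the only open cell in col 8 admitting 2. So r4c8=2.
Step 19. [r4c7∈{4,7}] r4c7 is the only open cell in row 4 admitting 7. So r4c7=7.
Step 20. [r8c6∈{3,5}] in col 6, 3 fits only at r8c6, so r8c6=3.
Step 21. [r8c7∈{2,5}] r8c7 is the only open cell in row 8 admitting 5, so r8c7=5.
Step 22. [r5c6∈{6}] nothing but 6 survives at r5c6 ⇒ r5c6=6.
Step 23. [r4c6∈{9}] r4c6 is down to just 9, so r4c6=9.
Step 24. [r7c6∈{5}] nothing but 5 survives at r7c6. So r7c6=5.
Step 25. [r7c2∈{2}] only 2 remains possible at r7c2 ⇒ r7c2=2.
Step 26. [r3c8∈{1}] r3c8 is down to just 1 ⇒ r3c8=1.
Step 27. [r2c5∈{3}] r2c5 is down to just 3 ⇒ r2c5=3.
Step 28. [r9c2∈{5}] only 5 remains possible at r9c2 ⇒ r9c2=5.
Step 29. [r7c5∈{9}] only 9 remains possible at r7c5, so r7c5=9.
Step 30. [r1c7∈{9}] nothing but 9 survives at r1c7 ⇒ r1c7=9.
Step 31. [r2c3∈{1}] r2c3's peers cover all but 1. So r2c3=1.
Step 32. [r5c7∈{4}] r5c7's peers cover all but 4. So r5c7=4.
Step 33. [r1c8∈{7}] r1c8's peers cover all but 7, so r1c8=7.
Step 34. [r1c6∈{1}] only 1 remains possible at r1c6 ⇒ r1c6=1.
Step 35. [r4c5∈{4}] nothing but 4 survives at r4c5 ⇒ r4c5=4.
Step 36. [r5c8∈{5}] r5c8 has the single candidate 5, so r5c8=5.
Step 37. [r8c5∈{2}] only 2 remains possible at r8c5, so r8c5=2.
Step 38. [r5c9∈{8}] r5c9 has the single candidate 8. So r5c9=8.
Step 39. [r5c2∈{1}] nothing but 1 survives at r5c2, so r5c2=1.
Step 40. [r4c3∈{6}] r4c3 has the single candidate 6 ⇒ r4c3=6.
Step 41. [r6c7∈{3}] r6c7's peers cover all but 3, so r6c7=3.
Step 42. [r7c1∈{7}] r7c1 is down to just 7 ⇒ r7c1=7.
Step 43. [r4c1∈{8}] r4c1's peers cover all but 8 ⇒ r4c1=8.
Step 44. [r9c7∈{2}] nothing but 2 survives at r9c7. So r9c7=2.
Step 45. [r7c9∈{6}] r7c9's peers cover all but 6, so r7c9=6.
Step 46. [r9c1∈{4}] r9c1's peers cover all but 4 ⇒ r9c1=4.
Step 47. [r9c6∈{8}] only 8 remains possible at r9c6, so r9c6=8.
Step 48. [r8c4∈{7}] nothing but 7 survives at r8c4, so r8c4=7.

Answer: 6 8 4 2 5 1 9 7 3 / 2 9 1 6 3 7 8 4 5 / 3 7 5 9 8 4 6 1 2 / 8 3 6 5 4 9 7 2 1 / 9 1 2 3 7 6 4 5 8 / 5 4 7 8 1 2 3 6 9 / 7 2 3 4 9 5 1 8 6 / 1 6 8 7 2 3 5 9 4 / 4 5 9 1 6 8 2 3 7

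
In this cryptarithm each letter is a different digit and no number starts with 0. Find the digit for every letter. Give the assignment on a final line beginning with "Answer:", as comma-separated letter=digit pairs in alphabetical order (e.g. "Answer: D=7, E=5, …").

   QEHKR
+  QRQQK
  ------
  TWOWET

Step 1. [col 1: R + K ≡ T (mod 10)] T=1 is one option consistent with column 1 (R + K ≡ T (mod 10), carry-in 0) — take it, so T=1.
Step 2. [col 1: R + K ≡ T (mod 10)] no forcing yet in column 1 (carry-in 0); R=8 is free and consistent — try it, so R=8.
Step 3. [col 1: R + K ≡ T (mod 10)] column 1 reads R+K+carry(0)=T with R=8, T=1; with digits 1,8 already taken and all letters distinct, the only value for K is 3. So K=3.
Step 4. [col 2: K + Q ≡ E (mod 10)] column 2 (K + Q ≡ E (mod 10), carry-in 1) doesn't pin E yet; pick E=0 and continue, so E=0.
Step 5. [col 2: K + Q ≡ E (mod 10)] column 2 reads K+Q+carry(1)=E with K=3, E=0; with digits 0,1,3,8 already taken and all letters distinct, the only value for Q is 6. So Q=6.
Step 6. [col 3: H + Q ≡ W (mod 10)] H=5 is one option consistent with column 3 (H + Q ≡ W (mod 10), carry-in 1) — take it, so H=5.
Step 7. [col 3: H + Q ≡ W (mod 10)] column 3 reads H+Q+carry(1)=W with H=5, Q=6; with digits 0,1,3,5,6,8 already taken and all letters distinct, the only value for W is 2 ⇒ W=2.
Step 8. [col 4: E + R ≡ O (mod 10)] from column 4 (E=0, R=8, carry-in 1, digits 0,1,2,3,5,6,8 already taken and all letters distinct): O must equal 9. So O=9.

Answer: E=0, H=5, K=3, O=9, Q=6, R=8, T=1, W=2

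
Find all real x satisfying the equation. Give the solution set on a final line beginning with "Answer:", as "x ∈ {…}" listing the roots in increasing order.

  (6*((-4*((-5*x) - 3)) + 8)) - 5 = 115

Step 1. [(6*((-4*((-5*x) - 3)) + 8)) - 5 = 115] -5 is outermost — add 5 both sides. So sub: 6*((-4*((-5*x) - 3)) + 8) = 120.
Step 2. [6*((-4*((-5*x) - 3)) + 8) = 120] 6 out front; divide by 6, so div: (-4*((-5*x) - 3)) + 8 = 20.
Step 3. [(-4*((-5*x) - 3)) + 8 = 20] 8 comes off first (subtract 8), so sub: -4*((-5*x) - 3) = 12.
Step 4. [-4*((-5*x) - 3) = 12] -4 out front; divide by -4 ⇒ div: (-5*x) - 3 = -3.
Step 5. [(-5*x) - 3 = -3] -3 is outermost — add 3 both sides, so sub: -5*x = 0.
Step 6. [-5*x = 0] leading coefficient -5: divide by -5, so div: x = 0.

Answer: x ∈ {0}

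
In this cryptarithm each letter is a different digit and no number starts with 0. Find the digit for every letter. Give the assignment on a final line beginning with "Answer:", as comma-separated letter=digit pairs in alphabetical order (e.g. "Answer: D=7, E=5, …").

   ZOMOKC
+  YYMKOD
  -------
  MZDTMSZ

Step 1. [col 1: C + D ≡ Z (mod 10)] column 1 (C + D ≡ Z (mod 10), carry-in 0) doesn't pin Z yet; pick Z=7 and continue ⇒ Z=7.
Step 2. [col 1: C + D ≡ Z (mod 10)] no forcing yet in column 1 (carry-in 0); C=2 is free and consistent — try it ⇒ C=2.
Step 3. [M] the sum has 7 digits but both addends have 6; that extra leading digit M is the final carry, namely 1 ⇒ M=1.
Step 4. [col 1: C + D ≡ Z (mod 10)] column 1 reads C+D+carry(0)=Z with C=2, Z=7; with digits 1,2,7 already taken and all letters distinct, the only value for D is 5. So D=5.
Step 5. [col 2: K + O ≡ S (mod 10)] several values work for S in column 2 (K + O ≡ S (mod 10), carry-in 0); try S=0. So S=0.
Step 6. [col 2: K + O ≡ S (mod 10)] no forcing yet in column 2 (carry-in 0); K=4 is free and consistent — try it ⇒ K=4.
Step 7. [col 2: K + O ≡ S (mod 10)] in column 2 we have K+O≡S with carry-in 0; given K=4, S=0 and digits 0,1,2,4,5,7 already taken and all letters distinct, that pins O to 6 ⇒ O=6.
Step 8. [col 4: M + M ≡ T (mod 10)] column 4: given M=1, carry-in 1, and digits 0,1,2,4,5,6,7 already taken and all letters distinct, M+M≡T (mod 10) forces T=3, so T=3.
Step 9. [col 5: O + Y ≡ D (mod 10)] column 5: given O=6, D=5, carry-in 0, and digits 0,1,2,3,4,5,6,7 already taken and all letters distinct, O+Y≡D (mod 10) forces Y=9, so Y=9.

Answer: C=2, D=5, K=4, M=1, O=6, S=0, T=3, Y=9, Z=7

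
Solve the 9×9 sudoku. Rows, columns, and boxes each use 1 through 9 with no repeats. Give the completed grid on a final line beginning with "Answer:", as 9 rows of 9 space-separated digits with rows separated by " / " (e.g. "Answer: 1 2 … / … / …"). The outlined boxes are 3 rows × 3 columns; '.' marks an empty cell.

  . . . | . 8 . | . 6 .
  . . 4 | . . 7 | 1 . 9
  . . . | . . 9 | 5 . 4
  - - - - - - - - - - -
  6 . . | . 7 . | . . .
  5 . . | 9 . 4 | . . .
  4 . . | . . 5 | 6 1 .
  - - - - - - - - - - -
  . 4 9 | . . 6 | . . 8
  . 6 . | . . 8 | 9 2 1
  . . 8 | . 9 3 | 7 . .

Step 1. [r6c2∈{2,3,7,8,9}] in row 6, 9 fits only at r6c2. So r6c2=9.
Step 2. [r1c4∈{1,2,3,4,5}] 4 has one home in row 1: r1c4 ⇒ r1c4=4.
Step 3. [r3c3∈{1,2,3,6,7}] across col 3, 6 lands solely at r3c3. So r3c3=6.
Step 4. [r7c7∈{3}] r7c7 has the single candidate 3, so r7c7=3.
Step 5. [r1c7∈{2}] nothing but 2 survives at r1c7. So r1c7=2.
Step 6. [r4c6∈{1,2}] across col 6, 2 lands solely at r4c6. So r4c6=2.
Step 7. [r6c5∈{3}] r6c5 is down to just 3. So r6c5=3.
Step 8. [r7c8∈{5}] r7c8 has the single candidate 5. So r7c8=5.
Step 9. [r1c6∈{1}] nothing but 1 survives at r1c6, so r1c6=1.
Step 10. [r3c5∈{2}] r3c5's peers cover all but 2, so r3c5=2.
Step 11. [r3c4∈{3}] only 3 remains possible at r3c4. So r3c4=3.
Step 12. [r5c7∈{8}] r5c7 has the single candidate 8. So r5c7=8.
Step 13. [r4c2∈{1,3,8}] in box 4, 8 fits only at r4c2. So r4c2=8.
Step 14. [r4c4∈{1}] nothing but 1 survives at r4c4, so r4c4=1.
Step 15. [r4c3∈{3}] r4c3 has the single candidate 3 ⇒ r4c3=3.
Step 16. [r5c3∈{1,2,7}] col 3 places 1 nowhere but r5c3 ⇒ r5c3=1.
Step 17. [r6c3∈{2,7}] r6c3 is the only open cell in col 3 admitting 2, so r6c3=2.
Step 18. [r5c2∈{7}] r5c2's peers cover all but 7. So r5c2=7.
Step 19. [r8c1∈{3,7}] across row 8, 3 lands solely at r8c1 ⇒ r8c1=3.
Step 20. [r3c8∈{7,8}] col 8 places 7 nowhere but r3c8. So r3c8=7.
Step 21. [r1c9∈{3}] r1c9 has the single candidate 3, so r1c9=3.
Step 22. [r1c2∈{5}] r1c2's peers cover all but 5 ⇒ r1c2=5.
Step 23. [r9c4∈{2,5}] row 9 places 5 nowhere but r9c4, so r9c4=5.
Step 24. [r7c4∈{2,7}] col 4 places 2 nowhere but r7c4. So r7c4=2.
Step 25. [r7c1∈{1,7}] across row 7, 7 lands solely at r7c1 ⇒ r7c1=7.
Step 26. [r3c1∈{1,8}] 8 has one home in row 3: r3c1 ⇒ r3c1=8.
Step 27. [r9c1∈{1,2}] 1 has one home in col 1: r9c1, so r9c1=1.
Step 28. [r9c2∈{2}] r9c2 is down to just 2, so r9c2=2.
Step 29. [r2c5∈{5,6}] 5 has one home in row 2: r2c5, so r2c5=5.
Step 30. [r4c8∈{4,9}] in row 4, 9 fits only at r4c8. So r4c8=9.
Step 31. [r2c8∈{8}] only 8 remains possible at r2c8, so r2c8=8.
Step 32. [r6c9∈{7}] r6c9's peers cover all but 7 ⇒ r6c9=7.
Step 33. [r8c5∈{4}] only 4 remains possible at r8c5, so r8c5=4.
Step 34. [r9c8∈{4}] r9c8's peers cover all but 4. So r9c8=4.
Step 35. [r3c2∈{1}] r3c2's peers cover all but 1 ⇒ r3c2=1.
Step 36. [r4c9∈{5}] r4c9 has the single candidate 5 ⇒ r4c9=5.
Step 37. [r8c4∈{7}] r8c4 has the single candidate 7 ⇒ r8c4=7.
Step 38. [r6c4∈{8}] r6c4 has the single candidate 8, so r6c4=8.
Step 39. [r2c4∈{6}] r2c4's peers cover all but 6, so r2c4=6.
Step 40. [r5c8∈{3}] only 3 remains possible at r5c8 ⇒ r5c8=3.
Step 41. [r1c3∈{7}] nothing but 7 survives at r1c3, so r1c3=7.
Step 42. [r4c7∈{4}] r4c7's peers cover all but 4 ⇒ r4c7=4.
Step 43. [r7c5∈{1}] r7c5's peers cover all but 1 ⇒ r7c5=1.
Step 44. [r5c9∈{2}] r5c9 is down to just 2. So r5c9=2.
Step 45. [r8c3∈{5}] r8c3 has the single candidate 5, so r8c3=5.
Step 46. [r9c9∈{6}] r9c9's peers cover all but 6, so r9c9=6.
Step 47. [r5c5∈{6}] r5c5's peers cover all but 6, so r5c5=6.
Step 48. [r2c1∈{2}] r2c1 is down to just 2, so r2c1=2.
Step 49. [r1c1∈{9}] r1c1's peers cover all but 9, so r1c1=9.
Step 50. [r2c2∈{3}] only 3 remains possible at r2c2 ⇒ r2c2=3.

Answer: 9 5 7 4 8 1 2 6 3 / 2 3 4 6 5 7 1 8 9 / 8 1 6 3 2 9 5 7 4 / 6 8 3 1 7 2 4 9 5 / 5 7 1 9 6 4 8 3 2 / 4 9 2 8 3 5 6 1 7 / 7 4 9 2 1 6 3 5 8 / 3 6 5 7 4 8 9 2 1 / 1 2 8 5 9 3 7 4 6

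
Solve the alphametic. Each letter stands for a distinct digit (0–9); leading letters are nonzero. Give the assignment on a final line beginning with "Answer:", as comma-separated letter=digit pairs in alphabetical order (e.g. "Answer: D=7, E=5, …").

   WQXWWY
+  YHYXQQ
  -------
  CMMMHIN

Step 1. [col 1: Y + Q ≡ N (mod 10)] several values work for Y in column 1 (Y + Q ≡ N (mod 10), carry-in 0); try Y=6. So Y=6.
Step 2. [col 1: Y + Q ≡ N (mod 10)] Q=2 is one option consistent with column 1 (Y + Q ≡ N (mod 10), carry-in 0) — take it, so Q=2.
Step 3. [col 1: Y + Q ≡ N (mod 10)] from column 1 (Y=6, Q=2, carry-in 0, digits 2,6 already taken and all letters distinct): N must equal 8, so N=8.
Step 4. [col 2: W + Q ≡ I (mod 10)] column 2 (W + Q ≡ I (mod 10), carry-in 0) doesn't pin I yet; pick I=5 and continue. So I=5.
Step 5. [C] the sum has 7 digits but both addends have 6; that extra leading digit C is the final carry, namely 1, so C=1.
Step 6. [col 2: W + Q ≡ I (mod 10)] column 2: given Q=2, I=5, carry-in 0, and digits 1,2,5,6,8 already taken and all letters distinct, W+Q≡I (mod 10) forces W=3, so W=3.
Step 7. [col 3: W + X ≡ H (mod 10)] no forcing yet in column 3 (carry-in 0); X=4 is free and consistent — try it ⇒ X=4.
Step 8. [col 3: W + X ≡ H (mod 10)] from column 3 (W=3, X=4, carry-in 0, digits 1,2,3,4,5,6,8 already taken and all letters distinct): H must equal 7, so H=7.
Step 9. [col 4: X + Y ≡ M (mod 10)] from column 4 (X=4, Y=6, carry-in 0, digits 1,2,3,4,5,6,7,8 already taken and all letters distinct): M must equal 0, so M=0.

Answer: C=1, H=7, I=5, M=0, N=8, Q=2, W=3, X=4, Y=6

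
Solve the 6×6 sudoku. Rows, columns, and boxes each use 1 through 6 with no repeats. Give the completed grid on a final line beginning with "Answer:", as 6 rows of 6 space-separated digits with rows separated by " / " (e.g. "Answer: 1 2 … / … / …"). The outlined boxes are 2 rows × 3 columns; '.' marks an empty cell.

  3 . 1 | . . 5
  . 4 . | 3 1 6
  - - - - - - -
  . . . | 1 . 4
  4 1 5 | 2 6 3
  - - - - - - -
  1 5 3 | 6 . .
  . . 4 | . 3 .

Step 1. [r2c3∈{2}] only 2 remains possible at r2c3, so r2c3=2.
Step 2. [r1c5∈{2,4}] across row 1, 2 lands solely at r1c5 ⇒ r1c5=2.
Step 3. [r1c2∈{6}] r1c2's peers cover all but 6 ⇒ r1c2=6.
Step 4. [r6c2∈{2}] nothing but 2 survives at r6c2. So r6c2=2.
Step 5. [r6c1∈{6}] r6c1's peers cover all but 6 ⇒ r6c1=6.
Step 6. [r5c6∈{2}] r5c6's peers cover all but 2. So r5c6=2.
Step 7. [r3c2∈{3}] r3c2 has the single candidate 3. So r3c2=3.
Step 8. [r2c1∈{5}] only 5 remains possible at r2c1, so r2c1=5.
Step 9. [r1c4∈{4}] r1c4 has the single candidate 4 ⇒ r1c4=4.
Step 10. [r3c3∈{6}] r3c3's peers cover all but 6. So r3c3=6.
Step 11. [r6c6∈{1}] r6c6 has the single candidate 1. So r6c6=1.
Step 12. [r5c5∈{4}] r5c5 has the single candidate 4 ⇒ r5c5=4.
Step 13. [r6c4∈{5}] nothing but 5 survives at r6c4, so r6c4=5.
Step 14. [r3c1∈{2}] r3c1 has the single candidate 2 ⇒ r3c1=2.
Step 15. [r3c5∈{5}] r3c5 is down to just 5 ⇒ r3c5=5.

Answer: 3 6 1 4 2 5 / 5 4 2 3 1 6 / 2 3 6 1 5 4 / 4 1 5 2 6 3 / 1 5 3 6 4 2 / 6 2 4 5 3 1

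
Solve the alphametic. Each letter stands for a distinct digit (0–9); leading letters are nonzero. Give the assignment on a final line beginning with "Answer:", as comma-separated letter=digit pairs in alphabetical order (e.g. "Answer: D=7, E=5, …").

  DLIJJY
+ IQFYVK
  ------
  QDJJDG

Step 1. [col 1: Y + K ≡ G (mod 10)] G=0 is one option consistent with column 1 (Y + K ≡ G (mod 10), carry-in 0) — take it. So G=0.
Step 2. [col 1: Y + K ≡ G (mod 10)] Y=9 is one option consistent with column 1 (Y + K ≡ G (mod 10), carry-in 0) — take it ⇒ Y=9.
Step 3. [col 1: Y + K ≡ G (mod 10)] column 1 reads Y+K+carry(0)=G with Y=9, G=0; with digits 0,9 already taken and all letters distinct, the only value for K is 1. So K=1.
Step 4. [col 2: J + V ≡ D (mod 10)] no forcing yet in column 2 (carry-in 1); V=4 is free and consistent — try it, so V=4.
Step 5. [col 2: J + V ≡ D (mod 10)] column 2 (J + V ≡ D (mod 10), carry-in 1) doesn't pin D yet; pick D=3 and continue. So D=3.
Step 6. [col 2: J + V ≡ D (mod 10)] in column 2 we have J+V≡D with carry-in 1; given V=4, D=3 and digits 0,1,3,4,9 already taken and all letters distinct, that pins J to 8. So J=8.
Step 7. [col 4: I + F ≡ J (mod 10)] F=5 is one option consistent with column 4 (I + F ≡ J (mod 10), carry-in 1) — take it, so F=5.
Step 8. [col 4: I + F ≡ J (mod 10)] column 4 reads I+F+carry(1)=J with F=5, J=8; with digits 0,1,3,4,5,8,9 already taken and all letters distinct, the only value for I is 2, so I=2.
Step 9. [col 5: L + Q ≡ D (mod 10)] no forcing yet in column 5 (carry-in 0); L=7 is free and consistent — try it, so L=7.
Step 10. [col 5: L + Q ≡ D (mod 10)] from column 5 (L=7, D=3, carry-in 0, digits 0,1,2,3,4,5,7,8,9 already taken and all letters distinct): Q must equal 6 ⇒ Q=6.

Answer: D=3, F=5, G=0, I=2, J=8, K=1, L=7, Q=6, V=4, Y=9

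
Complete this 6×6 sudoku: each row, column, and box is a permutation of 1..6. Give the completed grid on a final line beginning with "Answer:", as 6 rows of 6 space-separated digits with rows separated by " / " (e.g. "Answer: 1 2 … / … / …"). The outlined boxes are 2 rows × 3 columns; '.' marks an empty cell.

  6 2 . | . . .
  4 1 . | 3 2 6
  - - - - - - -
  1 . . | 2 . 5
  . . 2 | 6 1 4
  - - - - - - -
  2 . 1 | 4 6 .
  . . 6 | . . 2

Step 1. [r5c2∈{3,5}] across row 5, 5 lands solely at r5c2 ⇒ r5c2=5.
Step 2. [r4c2∈{3}] r4c2 has the single candidate 3 ⇒ r4c2=3.
Step 3. [r6c4∈{1,5}] in row 6, 1 fits only at r6c4. So r6c4=1.
Step 4. [r1c4∈{5}] only 5 remains possible at r1c4 ⇒ r1c4=5.
Step 5. [r3c2∈{4,6}] r3c2 is the only open cell in row 3 admitting 6 ⇒ r3c2=6.
Step 6. [r5c6∈{3}] only 3 remains possible at r5c6 ⇒ r5c6=3.
Step 7. [r3c5∈{3}] r3c5 has the single candidate 3 ⇒ r3c5=3.
Step 8. [r1c5∈{4}] r1c5 has the single candidate 4. So r1c5=4.
Step 9. [r1c6∈{1}] only 1 remains possible at r1c6. So r1c6=1.
Step 10. [r6c2∈{4}] r6c2 has the single candidate 4 ⇒ r6c2=4.
Step 11. [r1c3∈{3}] nothing but 3 survives at r1c3. So r1c3=3.
Step 12. [r6c5∈{5}] r6c5 has the single candidate 5. So r6c5=5.
Step 13. [r6c1∈{3}] nothing but 3 survives at r6c1 ⇒ r6c1=3.
Step 14. [r3c3∈{4}] r3c3 has the single candidate 4, so r3c3=4.
Step 15. [r2c3∈{5}] r2c3 is down to just 5 ⇒ r2c3=5.
Step 16. [r4c1∈{5}] r4c1 has the single candidate 5. So r4c1=5.

Answer: 6 2 3 5 4 1 / 4 1 5 3 2 6 / 1 6 4 2 3 5 / 5 3 2 6 1 4 / 2 5 1 4 6 3 / 3 4 6 1 5 2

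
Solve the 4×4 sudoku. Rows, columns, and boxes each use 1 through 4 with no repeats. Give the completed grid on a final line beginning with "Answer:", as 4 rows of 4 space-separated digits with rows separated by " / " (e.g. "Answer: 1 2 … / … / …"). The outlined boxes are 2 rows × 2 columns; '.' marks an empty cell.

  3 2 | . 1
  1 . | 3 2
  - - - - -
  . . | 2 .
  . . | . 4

Step 1. [r3c2∈{1,3,4}] row 3 places 1 nowhere but r3c2 ⇒ r3c2=1.
Step 2. [r3c4∈{3}] r3c4 is down to just 3. So r3c4=3.
Step 3. [r4c2∈{3}] only 3 remains possible at r4c2, so r4c2=3.
Step 4. [r1c3∈{4}] r1c3 is down to just 4 ⇒ r1c3=4.
Step 5. [r2c2∈{4}] r2c2 is down to just 4. So r2c2=4.
Step 6. [r3c1∈{4}] r3c1 has the single candidate 4, so r3c1=4.
Step 7. [r4c1∈{2}] r4c1 is down to just 2 ⇒ r4c1=2.
Step 8. [r4c3∈{1}] nothing but 1 survives at r4c3 ⇒ r4c3=1.

Answer: 3 2 4 1 / 1 4 3 2 / 4 1 2 3 / 2 3 1 4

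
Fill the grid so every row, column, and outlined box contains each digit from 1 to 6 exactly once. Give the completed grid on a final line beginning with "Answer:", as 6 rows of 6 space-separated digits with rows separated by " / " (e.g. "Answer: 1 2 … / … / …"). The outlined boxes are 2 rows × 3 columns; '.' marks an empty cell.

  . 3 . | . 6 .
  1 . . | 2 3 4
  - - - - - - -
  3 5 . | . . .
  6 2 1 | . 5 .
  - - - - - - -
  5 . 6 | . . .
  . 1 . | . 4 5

Step 1. [r3c6∈{1,2,6}] r3c6 is the only open cell in col 6 admitting 6. So r3c6=6.
Step 2. [r5c6∈{1,2,3}] in col 6, 2 fits only at r5c6. So r5c6=2.
Step 3. [r5c4∈{1,3}] row 5 places 3 nowhere but r5c4, so r5c4=3.
Step 4. [r1c1∈{2,4}] r1c1 is the only open cell in col 1 admitting 4 ⇒ r1c1=4.
Step 5. [r1c3∈{2,5}] in row 1, 2 fits only at r1c3, so r1c3=2.
Step 6. [r3c5∈{1,2}] in row 3, 2 fits only at r3c5 ⇒ r3c5=2.
Step 7. [r3c4∈{1,4}] row 3 places 1 nowhere but r3c4 ⇒ r3c4=1.
Step 8. [r1c6∈{1}] r1c6's peers cover all but 1, so r1c6=1.
Step 9. [r6c1∈{2}] nothing but 2 survives at r6c1, so r6c1=2.
Step 10. [r2c2∈{6}] r2c2's peers cover all but 6 ⇒ r2c2=6.
Step 11. [r5c5∈{1}] r5c5 is down to just 1 ⇒ r5c5=1.
Step 12. [r4c4∈{4}] r4c4 has the single candidate 4. So r4c4=4.
Step 13. [r2c3∈{5}] r2c3's peers cover all but 5 ⇒ r2c3=5.
Step 14. [r4c6∈{3}] r4c6 is down to just 3 ⇒ r4c6=3.
Step 15. [r3c3∈{4}] r3c3 is down to just 4, so r3c3=4.
Step 16. [r1c4∈{5}] nothing but 5 survives at r1c4 ⇒ r1c4=5.
Step 17. [r6c3∈{3}] r6c3 is down to just 3, so r6c3=3.
Step 18. [r5c2∈{4}] r5c2's peers cover all but 4 ⇒ r5c2=4.
Step 19. [r6c4∈{6}] r6c4 is down to just 6, so r6c4=6.

Answer: 4 3 2 5 6 1 / 1 6 5 2 3 4 / 3 5 4 1 2 6 / 6 2 1 4 5 3 / 5 4 6 3 1 2 / 2 1 3 6 4 5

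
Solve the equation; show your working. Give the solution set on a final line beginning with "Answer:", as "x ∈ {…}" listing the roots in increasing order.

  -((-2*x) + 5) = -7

Step 1. [-((-2*x) + 5) = -7] leading − — multiply by −1, so neg: (-2*x) + 5 = 7.
Step 2. [(-2*x) + 5 = 7] the outer +5 inverts by subtracting 5, so sub: -2*x = 2.
Step 3. [-2*x = 2] -2·(inner) — divide through by -2 ⇒ div: x = -1.

Answer: x ∈ {-1}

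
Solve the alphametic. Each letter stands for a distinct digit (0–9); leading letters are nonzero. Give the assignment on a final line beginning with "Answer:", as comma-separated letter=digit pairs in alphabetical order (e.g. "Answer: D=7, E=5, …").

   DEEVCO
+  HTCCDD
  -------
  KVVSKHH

Step 1. [col 1: O + D ≡ H (mod 10)] no forcing yet in column 1 (carry-in 0); H=5 is free and consistent — try it, so H=5.
Step 2. [col 1: O + D ≡ H (mod 10)] no forcing yet in column 1 (carry-in 0); D=6 is free and consistent — try it ⇒ D=6.
Step 3. [col 1: O + D ≡ H (mod 10)] column 1 reads O+D+carry(0)=H with D=6, H=5; with digits 5,6 already taken and all letters distinct, the only value for O is 9, so O=9.
Step 4. [K] K is the leading digit of a 7-digit sum of two 6-digit numbers; the final carry is exactly 1, so K=1.
Step 5. [col 2: C + D ≡ H (mod 10)] column 2: given D=6, H=5, carry-in 1, and digits 1,5,6,9 already taken and all letters distinct, C+D≡H (mod 10) forces C=8 ⇒ C=8.
Step 6. [col 3: V + C ≡ K (mod 10)] column 3 reads V+C+carry(1)=K with C=8, K=1; with digits 1,5,6,8,9 already taken and all letters distinct, the only value for V is 2. So V=2.
Step 7. [col 4: E + C ≡ S (mod 10)] in column 4 we have E+C≡S with carry-in 1; given C=8 and digits 1,2,5,6,8,9 already taken and all letters distinct, that pins S to 3 ⇒ S=3.
Step 8. [col 4: E + C ≡ S (mod 10)] from column 4 (C=8, S=3, carry-in 1, digits 1,2,3,5,6,8,9 already taken and all letters distinct): E must equal 4. So E=4.
Step 9. [col 5: E + T ≡ V (mod 10)] in column 5 we have E+T≡V with carry-in 1; given E=4, V=2 and digits 1,2,3,4,5,6,8,9 already taken and all letters distinct, that pins T to 7 ⇒ T=7.

Answer: C=8, D=6, E=4, H=5, K=1, O=9, S=3, T=7, V=2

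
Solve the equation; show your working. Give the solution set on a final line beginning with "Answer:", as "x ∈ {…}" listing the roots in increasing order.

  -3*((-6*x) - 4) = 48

Step 1. [-3*((-6*x) - 4) = 48] -3·(inner) — divide through by -3 ⇒ div: (-6*x) - 4 = -16.
Step 2. [(-6*x) - 4 = -16] -4 is outermost — add 4 both sides ⇒ sub: -6*x = -12.
Step 3. [-6*x = -12] leading coefficient -6: divide by -6 ⇒ div: x = 2.

Answer: x ∈ {2}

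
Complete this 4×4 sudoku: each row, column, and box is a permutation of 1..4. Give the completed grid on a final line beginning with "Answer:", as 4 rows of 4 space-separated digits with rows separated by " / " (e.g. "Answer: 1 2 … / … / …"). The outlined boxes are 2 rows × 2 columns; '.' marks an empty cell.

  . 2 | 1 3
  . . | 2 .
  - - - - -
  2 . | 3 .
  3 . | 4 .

Step 1. [r4c2∈{1}] r4c2 has the single candidate 1. So r4c2=1.
Step 2. [r2c4∈{4}] r2c4's peers cover all but 4, so r2c4=4.
Step 3. [r3c4∈{1}] r3c4 has the single candidate 1. So r3c4=1.
Step 4. [r1c1∈{4}] r1c1's peers cover all but 4 ⇒ r1c1=4.
Step 5. [r2c2∈{3}] r2c2 has the single candidate 3. So r2c2=3.
Step 6. [r3c2∈{4}] nothing but 4 survives at r3c2 ⇒ r3c2=4.
Step 7. [r2c1∈{1}] r2c1 is down to just 1 ⇒ r2c1=1.
Step 8. [r4c4∈{2}] only 2 remains possible at r4c4 ⇒ r4c4=2.

Answer: 4 2 1 3 / 1 3 2 4 / 2 4 3 1 / 3 1 4 2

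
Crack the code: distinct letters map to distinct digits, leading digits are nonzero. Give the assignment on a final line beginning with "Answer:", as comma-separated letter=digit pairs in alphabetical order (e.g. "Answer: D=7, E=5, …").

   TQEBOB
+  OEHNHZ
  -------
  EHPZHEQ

Step 1. [col 1: B + Z ≡ Q (mod 10)] no forcing yet in column 1 (carry-in 0); Q=6 is free and consistent — try it, so Q=6.
Step 2. [E] the sum has 7 digits but both addends have 6; that extra leading digit E is the final carry, namely 1. So E=1.
Step 3. [col 1: B + Z ≡ Q (mod 10)] column 1 (B + Z ≡ Q (mod 10), carry-in 0) doesn't pin Z yet; pick Z=4 and continue ⇒ Z=4.
Step 4. [col 1: B + Z ≡ Q (mod 10)] from column 1 (Z=4, Q=6, carry-in 0, digits 1,4,6 already taken and all letters distinct): B must equal 2. So B=2.
Step 5. [col 2: O + H ≡ E (mod 10)] several values work for O in column 2 (O + H ≡ E (mod 10), carry-in 0); try O=8. So O=8.
Step 6. [col 2: O + H ≡ E (mod 10)] from column 2 (O=8, E=1, carry-in 0, digits 1,2,4,6,8 already taken and all letters distinct): H must equal 3. So H=3.
Step 7. [col 3: B + N ≡ H (mod 10)] from column 3 (B=2, H=3, carry-in 1, digits 1,2,3,4,6,8 already taken and all letters distinct): N must equal 0. So N=0.
Step 8. [col 5: Q + E ≡ P (mod 10)] column 5 reads Q+E+carry(0)=P with Q=6, E=1; with digits 0,1,2,3,4,6,8 already taken and all letters distinct, the only value for P is 7. So P=7.
Step 9. [col 6: T + O ≡ H (mod 10)] column 6: given O=8, H=3, carry-in 0, and digits 0,1,2,3,4,6,7,8 already taken and all letters distinct, T+O≡H (mod 10) forces T=5 ⇒ T=5.

Answer: B=2, E=1, H=3, N=0, O=8, P=7, Q=6, T=5, Z=4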